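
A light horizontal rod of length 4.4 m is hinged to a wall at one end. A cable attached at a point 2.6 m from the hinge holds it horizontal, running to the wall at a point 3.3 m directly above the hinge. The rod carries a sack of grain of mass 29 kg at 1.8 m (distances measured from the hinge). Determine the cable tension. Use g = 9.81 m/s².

T ≈ 251 N

Taking torques about the hinge:
Sack of grain: 29 × 9.81 = 284.5 N down at 1.8 m → arm 1.8 m, τ = 284.5 × 1.8 = 512.1 N·m clockwise.
Total clockwise load moment = 512.1 N·m.
The cable tension T acts at 2.6 m; only its component perpendicular to the rod, T sinθ, produces torque. sinθ = h/√(h²+d²) = 3.3/√(3.3²+2.6²) = 0.7855.
Setting net torque to zero: T × 2.6 × 0.7855 = 512.1 → T = 512.1 / 2.042 = 251 N.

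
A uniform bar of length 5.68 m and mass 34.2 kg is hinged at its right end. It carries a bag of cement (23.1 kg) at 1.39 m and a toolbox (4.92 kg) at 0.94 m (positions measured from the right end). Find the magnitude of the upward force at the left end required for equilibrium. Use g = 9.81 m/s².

About the right end:
Beam weight: 34.2 × 9.81 = 335.5 N down at 2.84 m → arm 2.84 m, τ = 335.5 × 2.84 = 952.8 N·m counterclockwise.
Bag of cement: 23.1 × 9.81 = 226.6 N down at 1.39 m → arm 1.39 m, τ = 226.6 × 1.39 = 315 N·m counterclockwise.
Toolbox: 4.92 × 9.81 = 48.27 N down at 0.94 m → arm 0.94 m, τ = 48.27 × 0.94 = 45.37 N·m counterclockwise.
Net moment of the loads = 1313 N·m counterclockwise.
The upward force F acts at the left end, arm 5.68 m, giving F × 5.68 clockwise.
Setting net torque to zero: F × 5.68 = 1313 → F = 1313 / 5.68 = 231 N.

F ≈ 231 N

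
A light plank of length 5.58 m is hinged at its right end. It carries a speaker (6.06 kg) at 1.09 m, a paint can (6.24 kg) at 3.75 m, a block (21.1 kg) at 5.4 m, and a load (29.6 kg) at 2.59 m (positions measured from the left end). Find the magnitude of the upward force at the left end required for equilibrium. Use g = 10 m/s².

Choose the right end as the axis so the unknown pivot reaction has zero arm there.
Speaker: 6.06 × 10 = 60.6 N down at 1.09 m → arm 4.49 m, τ = 60.6 × 4.49 = 272.1 N·m counterclockwise.
Paint can: 6.24 × 10 = 62.4 N down at 3.75 m → arm 1.83 m, τ = 62.4 × 1.83 = 114.2 N·m counterclockwise.
Block: 21.1 × 10 = 211 N down at 5.4 m → arm 0.18 m, τ = 211 × 0.18 = 37.98 N·m counterclockwise.
Load: 29.6 × 10 = 296 N down at 2.59 m → arm 2.99 m, τ = 296 × 2.99 = 885 N·m counterclockwise.
Net moment of the loads = 1309 N·m counterclockwise.
The upward force F acts at the left end, arm 5.58 m, giving F × 5.58 clockwise.
Balancing moments: F × 5.58 = 1309, giving F = 1309 / 5.58 = 235 N.

F ≈ 235 N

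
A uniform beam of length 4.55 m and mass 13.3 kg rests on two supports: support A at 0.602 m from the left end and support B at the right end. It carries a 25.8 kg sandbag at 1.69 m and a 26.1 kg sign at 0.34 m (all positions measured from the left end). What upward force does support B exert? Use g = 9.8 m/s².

R_B ≈ 108 N

Choose support A as the axis so its reaction then has zero moment arm.
Beam weight: 13.3 × 9.8 = 130.3 N down at 2.275 m → arm 1.673 m, τ = 130.3 × 1.673 = 218 N·m clockwise.
Sandbag: 25.8 × 9.8 = 252.8 N down at 1.69 m → arm 1.088 m, τ = 252.8 × 1.088 = 275 N·m clockwise.
Sign: 26.1 × 9.8 = 255.8 N down at 0.34 m → arm 0.262 m, τ = 255.8 × 0.262 = 67.02 N·m counterclockwise.
Net load moment about support A = 426 N·m clockwise.
Reaction R at support B is upward at 4.55 m, arm 3.948 m → moment R × 3.948 counterclockwise.
For rotational equilibrium, R × 3.948 = 426, so R = 108 N.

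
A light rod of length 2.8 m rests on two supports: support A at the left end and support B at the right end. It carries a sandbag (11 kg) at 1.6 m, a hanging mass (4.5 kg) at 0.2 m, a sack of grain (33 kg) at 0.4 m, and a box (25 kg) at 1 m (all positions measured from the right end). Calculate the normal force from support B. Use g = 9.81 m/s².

R_B ≈ 522 N

Choose support A as the axis so its reaction then has zero moment arm.
Sandbag: 11 × 9.81 = 107.9 N down at 1.6 m → arm 1.2 m, τ = 107.9 × 1.2 = 129.5 N·m clockwise.
Hanging mass: 4.5 × 9.81 = 44.15 N down at 0.2 m → arm 2.6 m, τ = 44.15 × 2.6 = 114.8 N·m clockwise.
Sack of grain: 33 × 9.81 = 323.7 N down at 0.4 m → arm 2.4 m, τ = 323.7 × 2.4 = 776.9 N·m clockwise.
Box: 25 × 9.81 = 245.2 N down at 1 m → arm 1.8 m, τ = 245.2 × 1.8 = 441.4 N·m clockwise.
Net load moment about support A = 1463 N·m clockwise.
Reaction R at support B is upward at 0 m, arm 2.8 m → moment R × 2.8 counterclockwise.
Στ = 0 ⇒ R × 2.8 = 1463 ⇒ R = 522 N.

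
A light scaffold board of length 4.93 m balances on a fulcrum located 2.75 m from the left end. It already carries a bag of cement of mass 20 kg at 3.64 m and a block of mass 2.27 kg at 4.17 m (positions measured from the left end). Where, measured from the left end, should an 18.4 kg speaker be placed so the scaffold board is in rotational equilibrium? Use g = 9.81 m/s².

x ≈ 1.61 m from the left end

About the fulcrum (at 2.75 m from the left end):
Bag of cement: 20 × 9.81 = 196.2 N down at 3.64 m → arm 0.89 m, τ = 196.2 × 0.89 = 174.6 N·m clockwise.
Block: 2.27 × 9.81 = 22.27 N down at 4.17 m → arm 1.42 m, τ = 22.27 × 1.42 = 31.62 N·m clockwise.
Net moment of existing loads = 206.2 N·m clockwise.
The speaker weighs 18.4 × 9.81 = 180.5 N and must supply an equal counterclockwise moment, so its lever arm about the fulcrum is 206.2 / 180.5 = 1.14 m.
That puts it at 2.75 − 1.14 = 1.61 m from the left end.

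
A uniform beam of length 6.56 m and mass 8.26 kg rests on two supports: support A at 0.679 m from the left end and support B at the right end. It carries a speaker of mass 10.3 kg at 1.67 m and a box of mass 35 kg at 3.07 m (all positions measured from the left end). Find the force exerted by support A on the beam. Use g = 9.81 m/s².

R_A ≈ 333 N

Choose support B as the axis so its reaction then has zero moment arm.
Beam weight: 8.26 × 9.81 = 81.03 N down at 3.28 m → arm 3.28 m, τ = 81.03 × 3.28 = 265.8 N·m counterclockwise.
Speaker: 10.3 × 9.81 = 101 N down at 1.67 m → arm 4.89 m, τ = 101 × 4.89 = 493.9 N·m counterclockwise.
Box: 35 × 9.81 = 343.4 N down at 3.07 m → arm 3.49 m, τ = 343.4 × 3.49 = 1198 N·m counterclockwise.
Net load moment about support B = 1958 N·m counterclockwise.
Reaction R at support A is upward at 0.679 m, arm 5.881 m → moment R × 5.881 clockwise.
Balancing moments: R × 5.881 = 1958, giving R = 333 N.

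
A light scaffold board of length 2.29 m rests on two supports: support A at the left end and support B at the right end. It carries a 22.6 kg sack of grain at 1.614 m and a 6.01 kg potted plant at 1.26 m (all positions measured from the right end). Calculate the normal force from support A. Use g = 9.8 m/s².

Sum moments about support B (its reaction then has zero moment arm).
Sack of grain: 22.6 × 9.8 = 221.5 N down at 1.614 m → arm 1.614 m, τ = 221.5 × 1.614 = 357.5 N·m counterclockwise.
Potted plant: 6.01 × 9.8 = 58.9 N down at 1.26 m → arm 1.26 m, τ = 58.9 × 1.26 = 74.21 N·m counterclockwise.
Net load moment about support B = 431.7 N·m counterclockwise.
Reaction R at support A is upward at 2.29 m, arm 2.29 m → moment R × 2.29 clockwise.
For rotational equilibrium, R × 2.29 = 431.7, so R = 189 N.

R_A ≈ 189 N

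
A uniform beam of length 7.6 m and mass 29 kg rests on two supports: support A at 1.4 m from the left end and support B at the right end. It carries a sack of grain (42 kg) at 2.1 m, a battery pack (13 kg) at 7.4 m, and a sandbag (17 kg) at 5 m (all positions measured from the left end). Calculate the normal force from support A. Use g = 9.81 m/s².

R_A ≈ 614 N

About support B:
Beam weight: 29 × 9.81 = 284.5 N down at 3.8 m → arm 3.8 m, τ = 284.5 × 3.8 = 1081 N·m counterclockwise.
Sack of grain: 42 × 9.81 = 412 N down at 2.1 m → arm 5.5 m, τ = 412 × 5.5 = 2266 N·m counterclockwise.
Battery pack: 13 × 9.81 = 127.5 N down at 7.4 m → arm 0.2 m, τ = 127.5 × 0.2 = 25.5 N·m counterclockwise.
Sandbag: 17 × 9.81 = 166.8 N down at 5 m → arm 2.6 m, τ = 166.8 × 2.6 = 433.7 N·m counterclockwise.
Net load moment about support B = 3806 N·m counterclockwise.
Reaction R at support A is upward at 1.4 m, arm 6.2 m → moment R × 6.2 clockwise.
Balancing moments: R × 6.2 = 3806, giving R = 614 N.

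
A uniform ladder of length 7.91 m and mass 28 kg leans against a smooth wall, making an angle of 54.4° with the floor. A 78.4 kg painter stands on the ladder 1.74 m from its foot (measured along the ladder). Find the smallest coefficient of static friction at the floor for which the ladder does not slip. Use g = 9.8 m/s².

μ_min ≈ 0.21

Take moments about the foot of the ladder.
Ladder weight 28×9.8 = 274.4 N acts at 3.955 m along the ladder; its horizontal arm is 3.955·cos54.4° = 2.302 m → τ = 631.7 N·m clockwise.
Painter: 78.4×9.8 = 768.3 N at 1.74 m → arm 1.013 m → τ = 778.3 N·m clockwise.
Wall normal N acts horizontally at the top; its moment arm is the height L sinθ = 7.91·sin54.4° = 6.432 m, counterclockwise.
For rotational equilibrium, N × 6.432 = 1410, so N = 219.2 N.
ΣFx = 0 ⇒ f = N_wall = 219.2 N. ΣFy = 0 ⇒ N_floor = 1043 N.
μ_min = f / N_floor = 219.2 / 1043 = 0.21.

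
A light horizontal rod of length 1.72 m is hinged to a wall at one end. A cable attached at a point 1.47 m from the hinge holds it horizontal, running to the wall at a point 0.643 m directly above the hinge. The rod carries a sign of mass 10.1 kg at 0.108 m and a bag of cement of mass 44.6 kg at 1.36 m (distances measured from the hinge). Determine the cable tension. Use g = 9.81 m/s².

T ≈ 1030 N

About the hinge:
Sign: 10.1 × 9.81 = 99.08 N down at 0.108 m → arm 0.108 m, τ = 99.08 × 0.108 = 10.7 N·m clockwise.
Bag of cement: 44.6 × 9.81 = 437.5 N down at 1.36 m → arm 1.36 m, τ = 437.5 × 1.36 = 595 N·m clockwise.
Total clockwise load moment = 605.7 N·m.
The cable tension T acts at 1.47 m; only its component perpendicular to the rod, T sinθ, produces torque. sinθ = h/√(h²+d²) = 0.643/√(0.643²+1.47²) = 0.4008.
Balancing moments: T × 1.47 × 0.4008 = 605.7, giving T = 605.7 / 0.5892 = 1030 N.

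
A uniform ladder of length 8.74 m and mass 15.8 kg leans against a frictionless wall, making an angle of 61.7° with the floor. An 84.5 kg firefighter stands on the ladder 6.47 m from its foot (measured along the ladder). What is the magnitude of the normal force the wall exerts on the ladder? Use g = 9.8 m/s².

N_wall ≈ 372 N

Choose the foot of the ladder as the axis so the floor normal and friction both act there and drop out.
Ladder weight 15.8×9.8 = 154.8 N acts at 4.37 m along the ladder; its horizontal arm is 4.37·cos61.7° = 2.072 m → τ = 320.7 N·m clockwise.
Firefighter: 84.5×9.8 = 828.1 N at 6.47 m → arm 3.067 m → τ = 2540 N·m clockwise.
Wall normal N acts horizontally at the top; its moment arm is the height L sinθ = 8.74·sin61.7° = 7.695 m, counterclockwise.
For rotational equilibrium, N × 7.695 = 2861, so N = 372 N.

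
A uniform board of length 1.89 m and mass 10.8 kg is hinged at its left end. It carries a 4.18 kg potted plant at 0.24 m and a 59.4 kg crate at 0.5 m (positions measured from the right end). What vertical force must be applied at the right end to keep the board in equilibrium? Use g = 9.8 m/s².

Taking torques about the left end:
Beam weight: 10.8 × 9.8 = 105.8 N down at 0.945 m → arm 0.945 m, τ = 105.8 × 0.945 = 99.98 N·m clockwise.
Potted plant: 4.18 × 9.8 = 40.96 N down at 0.24 m → arm 1.65 m, τ = 40.96 × 1.65 = 67.58 N·m clockwise.
Crate: 59.4 × 9.8 = 582.1 N down at 0.5 m → arm 1.39 m, τ = 582.1 × 1.39 = 809.1 N·m clockwise.
Net moment of the loads = 976.7 N·m clockwise.
The upward force F acts at the right end, arm 1.89 m, giving F × 1.89 counterclockwise.
Στ = 0 ⇒ F × 1.89 = 976.7 ⇒ F = 976.7 / 1.89 = 517 N.

F ≈ 517 N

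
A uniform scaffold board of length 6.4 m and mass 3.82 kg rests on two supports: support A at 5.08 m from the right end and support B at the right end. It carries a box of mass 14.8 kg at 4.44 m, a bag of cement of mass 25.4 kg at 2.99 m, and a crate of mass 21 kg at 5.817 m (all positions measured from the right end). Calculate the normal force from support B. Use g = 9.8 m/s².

Choose support A as the axis so its reaction then has zero moment arm.
Beam weight: 3.82 × 9.8 = 37.44 N down at 3.2 m → arm 1.88 m, τ = 37.44 × 1.88 = 70.39 N·m clockwise.
Box: 14.8 × 9.8 = 145 N down at 4.44 m → arm 0.64 m, τ = 145 × 0.64 = 92.8 N·m clockwise.
Bag of cement: 25.4 × 9.8 = 248.9 N down at 2.99 m → arm 2.09 m, τ = 248.9 × 2.09 = 520.2 N·m clockwise.
Crate: 21 × 9.8 = 205.8 N down at 5.817 m → arm 0.737 m, τ = 205.8 × 0.737 = 151.7 N·m counterclockwise.
Net load moment about support A = 531.7 N·m clockwise.
Reaction R at support B is upward at 0 m, arm 5.08 m → moment R × 5.08 counterclockwise.
For rotational equilibrium, R × 5.08 = 531.7, so R = 105 N.

R_B ≈ 105 N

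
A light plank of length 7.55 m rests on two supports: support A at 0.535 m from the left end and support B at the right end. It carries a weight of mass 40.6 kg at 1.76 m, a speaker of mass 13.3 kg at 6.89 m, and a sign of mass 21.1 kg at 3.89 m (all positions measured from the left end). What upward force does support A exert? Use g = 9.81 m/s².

R_A ≈ 449 N

About support B:
Weight: 40.6 × 9.81 = 398.3 N down at 1.76 m → arm 5.79 m, τ = 398.3 × 5.79 = 2306 N·m counterclockwise.
Speaker: 13.3 × 9.81 = 130.5 N down at 6.89 m → arm 0.66 m, τ = 130.5 × 0.66 = 86.13 N·m counterclockwise.
Sign: 21.1 × 9.81 = 207 N down at 3.89 m → arm 3.66 m, τ = 207 × 3.66 = 757.6 N·m counterclockwise.
Net load moment about support B = 3150 N·m counterclockwise.
Reaction R at support A is upward at 0.535 m, arm 7.015 m → moment R × 7.015 clockwise.
For rotational equilibrium, R × 7.015 = 3150, so R = 449 N.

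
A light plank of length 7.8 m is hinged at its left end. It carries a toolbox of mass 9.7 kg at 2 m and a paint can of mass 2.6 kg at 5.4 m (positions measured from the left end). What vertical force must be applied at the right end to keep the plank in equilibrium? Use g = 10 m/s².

Sum moments about the left end (the unknown pivot reaction has zero arm there).
Toolbox: 9.7 × 10 = 97 N down at 2 m → arm 2 m, τ = 97 × 2 = 194 N·m clockwise.
Paint can: 2.6 × 10 = 26 N down at 5.4 m → arm 5.4 m, τ = 26 × 5.4 = 140.4 N·m clockwise.
Net moment of the loads = 334.4 N·m clockwise.
The upward force F acts at the right end, arm 7.8 m, giving F × 7.8 counterclockwise.
Στ = 0 ⇒ F × 7.8 = 334.4 ⇒ F = 334.4 / 7.8 = 42.9 N.

F ≈ 42.9 N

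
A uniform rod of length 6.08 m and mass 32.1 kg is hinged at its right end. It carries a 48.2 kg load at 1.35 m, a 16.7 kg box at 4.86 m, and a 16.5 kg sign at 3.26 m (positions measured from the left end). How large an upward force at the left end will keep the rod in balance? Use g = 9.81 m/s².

F ≈ 633 N

Sum moments about the right end (the unknown pivot reaction has zero arm there).
Beam weight: 32.1 × 9.81 = 314.9 N down at 3.04 m → arm 3.04 m, τ = 314.9 × 3.04 = 957.3 N·m counterclockwise.
Load: 48.2 × 9.81 = 472.8 N down at 1.35 m → arm 4.73 m, τ = 472.8 × 4.73 = 2236 N·m counterclockwise.
Box: 16.7 × 9.81 = 163.8 N down at 4.86 m → arm 1.22 m, τ = 163.8 × 1.22 = 199.8 N·m counterclockwise.
Sign: 16.5 × 9.81 = 161.9 N down at 3.26 m → arm 2.82 m, τ = 161.9 × 2.82 = 456.6 N·m counterclockwise.
Net moment of the loads = 3850 N·m counterclockwise.
The upward force F acts at the left end, arm 6.08 m, giving F × 6.08 clockwise.
Στ = 0 ⇒ F × 6.08 = 3850 ⇒ F = 3850 / 6.08 = 633 N.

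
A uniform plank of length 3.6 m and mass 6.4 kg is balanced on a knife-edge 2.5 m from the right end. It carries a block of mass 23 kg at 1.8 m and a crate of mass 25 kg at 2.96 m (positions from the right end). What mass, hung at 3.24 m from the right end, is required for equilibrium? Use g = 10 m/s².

m ≈ 12.3 kg

Take moments about the knife-edge (at 2.5 m from the right end).
Beam weight: 6.4 × 10 = 64 N down at 1.8 m → arm 0.7 m, τ = 64 × 0.7 = 44.8 N·m clockwise.
Block: 23 × 10 = 230 N down at 1.8 m → arm 0.7 m, τ = 230 × 0.7 = 161 N·m clockwise.
Crate: 25 × 10 = 250 N down at 2.96 m → arm 0.46 m, τ = 250 × 0.46 = 115 N·m counterclockwise.
Net moment of known loads = 90.8 N·m clockwise.
An unknown mass m at 3.24 m has arm 0.74 m; its moment is m·g·0.74 counterclockwise.
Στ = 0 ⇒ m × 10 × 0.74 = 90.8 ⇒ m = 90.8 / (10 × 0.74) = 12.3 kg.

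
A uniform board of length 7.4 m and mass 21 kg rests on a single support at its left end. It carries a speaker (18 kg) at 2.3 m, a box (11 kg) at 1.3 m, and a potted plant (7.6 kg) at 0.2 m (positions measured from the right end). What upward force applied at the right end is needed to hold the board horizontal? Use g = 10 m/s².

F ≈ 394 N

Sum moments about the left end (the unknown pivot reaction has zero arm there).
Beam weight: 21 × 10 = 210 N down at 3.7 m → arm 3.7 m, τ = 210 × 3.7 = 777 N·m clockwise.
Speaker: 18 × 10 = 180 N down at 2.3 m → arm 5.1 m, τ = 180 × 5.1 = 918 N·m clockwise.
Box: 11 × 10 = 110 N down at 1.3 m → arm 6.1 m, τ = 110 × 6.1 = 671 N·m clockwise.
Potted plant: 7.6 × 10 = 76 N down at 0.2 m → arm 7.2 m, τ = 76 × 7.2 = 547.2 N·m clockwise.
Net moment of the loads = 2913 N·m clockwise.
The upward force F acts at the right end, arm 7.4 m, giving F × 7.4 counterclockwise.
Στ = 0 ⇒ F × 7.4 = 2913 ⇒ F = 2913 / 7.4 = 394 N.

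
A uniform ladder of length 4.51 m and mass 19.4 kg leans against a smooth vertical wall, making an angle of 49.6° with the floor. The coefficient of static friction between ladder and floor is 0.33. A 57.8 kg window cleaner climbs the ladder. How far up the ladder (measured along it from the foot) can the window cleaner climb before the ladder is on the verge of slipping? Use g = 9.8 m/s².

d ≈ 1.58 m

Sum moments about the foot of the ladder (the floor normal and friction both act there and drop out).
Ladder weight 19.4×9.8 = 190.1 N acts at 2.255 m along the ladder; its horizontal arm is 2.255·cos49.6° = 1.462 m → τ = 277.9 N·m clockwise.
Window cleaner weight 57.8×9.8 = 566.4 N at distance d → arm d·cos49.6° → τ = 566.4·d·0.6481 clockwise.
Wall normal N at the top has arm L sinθ = 3.435 m counterclockwise, so Στ = 0 gives N·3.435 = 277.9 + 367.1·d.
ΣFy = 0 ⇒ N_floor = 756.5 N, so the maximum friction is μ_s·N_floor = 0.33×756.5 = 249.6 N. ΣFx = 0 ⇒ N_wall = f, so at the slipping point N = 249.6 N.
Substituting: 249.6×3.435 = 277.9 + 367.1·d ⇒ d = (857.4 − 277.9) / 367.1 = 1.58 m.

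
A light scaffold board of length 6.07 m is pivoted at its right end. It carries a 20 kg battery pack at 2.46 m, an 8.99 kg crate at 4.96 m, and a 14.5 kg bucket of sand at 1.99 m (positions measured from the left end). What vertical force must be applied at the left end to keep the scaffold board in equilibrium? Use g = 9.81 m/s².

Sum moments about the right end (the unknown pivot reaction has zero arm there).
Battery pack: 20 × 9.81 = 196.2 N down at 2.46 m → arm 3.61 m, τ = 196.2 × 3.61 = 708.3 N·m counterclockwise.
Crate: 8.99 × 9.81 = 88.19 N down at 4.96 m → arm 1.11 m, τ = 88.19 × 1.11 = 97.89 N·m counterclockwise.
Bucket of sand: 14.5 × 9.81 = 142.2 N down at 1.99 m → arm 4.08 m, τ = 142.2 × 4.08 = 580.2 N·m counterclockwise.
Net moment of the loads = 1386 N·m counterclockwise.
The upward force F acts at the left end, arm 6.07 m, giving F × 6.07 clockwise.
For rotational equilibrium, F × 6.07 = 1386, so F = 1386 / 6.07 = 228 N.

F ≈ 228 N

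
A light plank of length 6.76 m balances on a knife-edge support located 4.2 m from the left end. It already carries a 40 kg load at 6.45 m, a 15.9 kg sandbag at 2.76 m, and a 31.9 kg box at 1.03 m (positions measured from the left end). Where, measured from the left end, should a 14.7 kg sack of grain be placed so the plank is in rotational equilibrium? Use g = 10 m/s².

Choose the knife-edge support (at 4.2 m from the left end) as the axis so the support reaction has zero arm there.
Load: 40 × 10 = 400 N down at 6.45 m → arm 2.25 m, τ = 400 × 2.25 = 900 N·m clockwise.
Sandbag: 15.9 × 10 = 159 N down at 2.76 m → arm 1.44 m, τ = 159 × 1.44 = 229 N·m counterclockwise.
Box: 31.9 × 10 = 319 N down at 1.03 m → arm 3.17 m, τ = 319 × 3.17 = 1011 N·m counterclockwise.
Net moment of existing loads = 340 N·m counterclockwise.
The sack of grain weighs 14.7 × 10 = 147 N and must supply an equal clockwise moment, so its lever arm about the knife-edge support is 340 / 147 = 2.31 m.
That puts it at 4.2 + 2.31 = 6.51 m from the left end.

x ≈ 6.51 m from the left end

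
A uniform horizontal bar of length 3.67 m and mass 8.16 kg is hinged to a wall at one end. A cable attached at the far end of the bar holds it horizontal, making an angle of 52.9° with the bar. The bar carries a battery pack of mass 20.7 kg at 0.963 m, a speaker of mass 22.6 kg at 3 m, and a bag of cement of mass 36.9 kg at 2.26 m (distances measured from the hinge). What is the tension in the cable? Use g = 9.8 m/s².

Take moments about the hinge.
Beam weight: 8.16 × 9.8 = 79.97 N down at 1.835 m → arm 1.835 m, τ = 79.97 × 1.835 = 146.7 N·m clockwise.
Battery pack: 20.7 × 9.8 = 202.9 N down at 0.963 m → arm 0.963 m, τ = 202.9 × 0.963 = 195.4 N·m clockwise.
Speaker: 22.6 × 9.8 = 221.5 N down at 3 m → arm 3 m, τ = 221.5 × 3 = 664.5 N·m clockwise.
Bag of cement: 36.9 × 9.8 = 361.6 N down at 2.26 m → arm 2.26 m, τ = 361.6 × 2.26 = 817.2 N·m clockwise.
Total clockwise load moment = 1824 N·m.
The cable tension T acts at 3.67 m; only its component perpendicular to the bar, T sinθ, produces torque. sin 52.9° = 0.7976.
Balancing moments: T × 3.67 × 0.7976 = 1824, giving T = 1824 / 2.927 = 623 N.

T ≈ 623 N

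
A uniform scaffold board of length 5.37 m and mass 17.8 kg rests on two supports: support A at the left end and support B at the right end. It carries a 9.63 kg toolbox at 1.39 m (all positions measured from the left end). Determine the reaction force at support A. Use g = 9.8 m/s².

Take moments about support B.
Beam weight: 17.8 × 9.8 = 174.4 N down at 2.685 m → arm 2.685 m, τ = 174.4 × 2.685 = 468.3 N·m counterclockwise.
Toolbox: 9.63 × 9.8 = 94.37 N down at 1.39 m → arm 3.98 m, τ = 94.37 × 3.98 = 375.6 N·m counterclockwise.
Net load moment about support B = 843.9 N·m counterclockwise.
Reaction R at support A is upward at 0 m, arm 5.37 m → moment R × 5.37 clockwise.
Setting net torque to zero: R × 5.37 = 843.9 → R = 157 N.

R_A ≈ 157 N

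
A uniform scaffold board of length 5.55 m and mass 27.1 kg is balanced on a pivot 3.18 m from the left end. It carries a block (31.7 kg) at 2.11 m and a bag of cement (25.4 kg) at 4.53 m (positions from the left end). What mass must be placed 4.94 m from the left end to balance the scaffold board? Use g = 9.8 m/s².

Take moments about the pivot (at 3.18 m from the left end).
Beam weight: 27.1 × 9.8 = 265.6 N down at 2.775 m → arm 0.405 m, τ = 265.6 × 0.405 = 107.6 N·m counterclockwise.
Block: 31.7 × 9.8 = 310.7 N down at 2.11 m → arm 1.07 m, τ = 310.7 × 1.07 = 332.4 N·m counterclockwise.
Bag of cement: 25.4 × 9.8 = 248.9 N down at 4.53 m → arm 1.35 m, τ = 248.9 × 1.35 = 336 N·m clockwise.
Net moment of known loads = 104 N·m counterclockwise.
An unknown mass m at 4.94 m has arm 1.76 m; its moment is m·g·1.76 clockwise.
Balancing moments: m × 9.8 × 1.76 = 104, giving m = 104 / (9.8 × 1.76) = 6.03 kg.

m ≈ 6.03 kg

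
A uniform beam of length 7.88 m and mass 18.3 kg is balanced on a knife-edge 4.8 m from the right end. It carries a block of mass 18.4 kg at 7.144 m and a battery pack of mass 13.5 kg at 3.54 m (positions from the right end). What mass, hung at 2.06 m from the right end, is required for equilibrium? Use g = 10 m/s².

Take moments about the knife-edge (at 4.8 m from the right end).
Beam weight: 18.3 × 10 = 183 N down at 3.94 m → arm 0.86 m, τ = 183 × 0.86 = 157.4 N·m clockwise.
Block: 18.4 × 10 = 184 N down at 7.144 m → arm 2.344 m, τ = 184 × 2.344 = 431.3 N·m counterclockwise.
Battery pack: 13.5 × 10 = 135 N down at 3.54 m → arm 1.26 m, τ = 135 × 1.26 = 170.1 N·m clockwise.
Net moment of known loads = 103.8 N·m counterclockwise.
An unknown mass m at 2.06 m has arm 2.74 m; its moment is m·g·2.74 clockwise.
Balancing moments: m × 10 × 2.74 = 103.8, giving m = 103.8 / (10 × 2.74) = 3.79 kg.

m ≈ 3.79 kg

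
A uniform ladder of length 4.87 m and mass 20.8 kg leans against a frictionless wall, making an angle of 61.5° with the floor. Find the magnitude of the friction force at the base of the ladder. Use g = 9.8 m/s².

Sum moments about the foot of the ladder (the floor normal and friction both act there and drop out).
Ladder weight 20.8×9.8 = 203.8 N acts at 2.435 m along the ladder; its horizontal arm is 2.435·cos61.5° = 1.162 m → τ = 236.8 N·m clockwise.
Wall normal N acts horizontally at the top; its moment arm is the height L sinθ = 4.87·sin61.5° = 4.28 m, counterclockwise.
For rotational equilibrium, N × 4.28 = 236.8, so N = 55.3 N.
ΣFx = 0: friction at the foot balances the wall's push, so f = N_wall = 55.3 N.

f ≈ 55.3 N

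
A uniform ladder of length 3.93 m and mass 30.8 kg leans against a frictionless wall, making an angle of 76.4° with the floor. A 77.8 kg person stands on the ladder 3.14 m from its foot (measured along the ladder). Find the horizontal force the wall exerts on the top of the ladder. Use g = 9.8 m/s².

N_wall ≈ 184 N

About the foot of the ladder:
Ladder weight 30.8×9.8 = 301.8 N acts at 1.965 m along the ladder; its horizontal arm is 1.965·cos76.4° = 0.4621 m → τ = 139.5 N·m clockwise.
Person: 77.8×9.8 = 762.4 N at 3.14 m → arm 0.7383 m → τ = 562.9 N·m clockwise.
Wall normal N acts horizontally at the top; its moment arm is the height L sinθ = 3.93·sin76.4° = 3.82 m, counterclockwise.
Balancing moments: N × 3.82 = 702.4, giving N = 184 N.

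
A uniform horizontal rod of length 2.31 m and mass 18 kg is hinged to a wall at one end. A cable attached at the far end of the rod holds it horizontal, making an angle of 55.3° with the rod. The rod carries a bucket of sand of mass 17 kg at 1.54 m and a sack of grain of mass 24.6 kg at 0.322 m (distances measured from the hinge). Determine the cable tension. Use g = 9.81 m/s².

T ≈ 284 N

Take moments about the hinge.
Beam weight: 18 × 9.81 = 176.6 N down at 1.155 m → arm 1.155 m, τ = 176.6 × 1.155 = 204 N·m clockwise.
Bucket of sand: 17 × 9.81 = 166.8 N down at 1.54 m → arm 1.54 m, τ = 166.8 × 1.54 = 256.9 N·m clockwise.
Sack of grain: 24.6 × 9.81 = 241.3 N down at 0.322 m → arm 0.322 m, τ = 241.3 × 0.322 = 77.7 N·m clockwise.
Total clockwise load moment = 538.6 N·m.
The cable tension T acts at 2.31 m; only its component perpendicular to the rod, T sinθ, produces torque. sin 55.3° = 0.8221.
Στ = 0 ⇒ T × 2.31 × 0.8221 = 538.6 ⇒ T = 538.6 / 1.899 = 284 N.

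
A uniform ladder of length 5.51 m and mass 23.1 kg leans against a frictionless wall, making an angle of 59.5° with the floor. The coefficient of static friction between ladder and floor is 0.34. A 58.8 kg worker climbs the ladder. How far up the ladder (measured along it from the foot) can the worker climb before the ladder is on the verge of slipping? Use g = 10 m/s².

d ≈ 3.35 m

Taking torques about the foot of the ladder:
Ladder weight 23.1×10 = 231 N acts at 2.755 m along the ladder; its horizontal arm is 2.755·cos59.5° = 1.398 m → τ = 322.9 N·m clockwise.
Worker weight 58.8×10 = 588 N at distance d → arm d·cos59.5° → τ = 588·d·0.5075 clockwise.
Wall normal N at the top has arm L sinθ = 4.748 m counterclockwise, so Στ = 0 gives N·4.748 = 322.9 + 298.4·d.
ΣFy = 0 ⇒ N_floor = 819 N, so the maximum friction is μ_s·N_floor = 0.34×819 = 278.5 N. ΣFx = 0 ⇒ N_wall = f, so at the slipping point N = 278.5 N.
Substituting: 278.5×4.748 = 322.9 + 298.4·d ⇒ d = (1322 − 322.9) / 298.4 = 3.35 m.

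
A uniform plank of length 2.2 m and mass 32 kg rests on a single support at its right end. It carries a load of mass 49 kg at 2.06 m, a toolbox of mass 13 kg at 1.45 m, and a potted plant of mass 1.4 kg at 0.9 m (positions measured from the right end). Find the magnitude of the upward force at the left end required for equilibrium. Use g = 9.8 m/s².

F ≈ 696 N

Taking torques about the right end:
Beam weight: 32 × 9.8 = 313.6 N down at 1.1 m → arm 1.1 m, τ = 313.6 × 1.1 = 345 N·m counterclockwise.
Load: 49 × 9.8 = 480.2 N down at 2.06 m → arm 2.06 m, τ = 480.2 × 2.06 = 989.2 N·m counterclockwise.
Toolbox: 13 × 9.8 = 127.4 N down at 1.45 m → arm 1.45 m, τ = 127.4 × 1.45 = 184.7 N·m counterclockwise.
Potted plant: 1.4 × 9.8 = 13.72 N down at 0.9 m → arm 0.9 m, τ = 13.72 × 0.9 = 12.35 N·m counterclockwise.
Net moment of the loads = 1531 N·m counterclockwise.
The upward force F acts at the left end, arm 2.2 m, giving F × 2.2 clockwise.
Setting net torque to zero: F × 2.2 = 1531 → F = 1531 / 2.2 = 696 N.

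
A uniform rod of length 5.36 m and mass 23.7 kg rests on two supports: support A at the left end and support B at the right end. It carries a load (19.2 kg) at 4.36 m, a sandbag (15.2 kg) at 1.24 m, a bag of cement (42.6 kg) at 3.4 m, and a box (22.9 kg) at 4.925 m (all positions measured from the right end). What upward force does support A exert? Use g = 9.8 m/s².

Choose support B as the axis so its reaction then has zero moment arm.
Beam weight: 23.7 × 9.8 = 232.3 N down at 2.68 m → arm 2.68 m, τ = 232.3 × 2.68 = 622.6 N·m counterclockwise.
Load: 19.2 × 9.8 = 188.2 N down at 4.36 m → arm 4.36 m, τ = 188.2 × 4.36 = 820.6 N·m counterclockwise.
Sandbag: 15.2 × 9.8 = 149 N down at 1.24 m → arm 1.24 m, τ = 149 × 1.24 = 184.8 N·m counterclockwise.
Bag of cement: 42.6 × 9.8 = 417.5 N down at 3.4 m → arm 3.4 m, τ = 417.5 × 3.4 = 1420 N·m counterclockwise.
Box: 22.9 × 9.8 = 224.4 N down at 4.925 m → arm 4.925 m, τ = 224.4 × 4.925 = 1105 N·m counterclockwise.
Net load moment about support B = 4153 N·m counterclockwise.
Reaction R at support A is upward at 5.36 m, arm 5.36 m → moment R × 5.36 clockwise.
For rotational equilibrium, R × 5.36 = 4153, so R = 775 N.

R_A ≈ 775 N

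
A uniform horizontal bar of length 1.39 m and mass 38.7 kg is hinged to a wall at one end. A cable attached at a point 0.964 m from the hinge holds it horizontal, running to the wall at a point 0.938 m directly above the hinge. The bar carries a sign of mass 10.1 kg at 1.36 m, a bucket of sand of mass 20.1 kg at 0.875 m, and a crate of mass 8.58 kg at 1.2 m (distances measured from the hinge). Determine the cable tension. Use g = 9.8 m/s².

Taking torques about the hinge:
Beam weight: 38.7 × 9.8 = 379.3 N down at 0.695 m → arm 0.695 m, τ = 379.3 × 0.695 = 263.6 N·m clockwise.
Sign: 10.1 × 9.8 = 98.98 N down at 1.36 m → arm 1.36 m, τ = 98.98 × 1.36 = 134.6 N·m clockwise.
Bucket of sand: 20.1 × 9.8 = 197 N down at 0.875 m → arm 0.875 m, τ = 197 × 0.875 = 172.4 N·m clockwise.
Crate: 8.58 × 9.8 = 84.08 N down at 1.2 m → arm 1.2 m, τ = 84.08 × 1.2 = 100.9 N·m clockwise.
Total clockwise load moment = 671.5 N·m.
The cable tension T acts at 0.964 m; only its component perpendicular to the bar, T sinθ, produces torque. sinθ = h/√(h²+d²) = 0.938/√(0.938²+0.964²) = 0.6974.
Στ = 0 ⇒ T × 0.964 × 0.6974 = 671.5 ⇒ T = 671.5 / 0.6723 = 999 N.

T ≈ 999 N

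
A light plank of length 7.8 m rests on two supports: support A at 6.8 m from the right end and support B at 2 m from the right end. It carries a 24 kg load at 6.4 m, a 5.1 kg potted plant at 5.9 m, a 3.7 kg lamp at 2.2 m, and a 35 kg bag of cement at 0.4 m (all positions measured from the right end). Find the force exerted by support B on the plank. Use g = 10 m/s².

R_B ≈ 532 N

Taking torques about support A:
Load: 24 × 10 = 240 N down at 6.4 m → arm 0.4 m, τ = 240 × 0.4 = 96 N·m clockwise.
Potted plant: 5.1 × 10 = 51 N down at 5.9 m → arm 0.9 m, τ = 51 × 0.9 = 45.9 N·m clockwise.
Lamp: 3.7 × 10 = 37 N down at 2.2 m → arm 4.6 m, τ = 37 × 4.6 = 170.2 N·m clockwise.
Bag of cement: 35 × 10 = 350 N down at 0.4 m → arm 6.4 m, τ = 350 × 6.4 = 2240 N·m clockwise.
Net load moment about support A = 2552 N·m clockwise.
Reaction R at support B is upward at 2 m, arm 4.8 m → moment R × 4.8 counterclockwise.
Balancing moments: R × 4.8 = 2552, giving R = 532 N.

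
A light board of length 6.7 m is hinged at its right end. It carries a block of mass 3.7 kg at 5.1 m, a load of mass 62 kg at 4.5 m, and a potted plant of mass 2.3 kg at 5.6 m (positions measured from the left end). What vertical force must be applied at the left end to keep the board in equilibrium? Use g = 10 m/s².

F ≈ 216 N

Choose the right end as the axis so the unknown pivot reaction has zero arm there.
Block: 3.7 × 10 = 37 N down at 5.1 m → arm 1.6 m, τ = 37 × 1.6 = 59.2 N·m counterclockwise.
Load: 62 × 10 = 620 N down at 4.5 m → arm 2.2 m, τ = 620 × 2.2 = 1364 N·m counterclockwise.
Potted plant: 2.3 × 10 = 23 N down at 5.6 m → arm 1.1 m, τ = 23 × 1.1 = 25.3 N·m counterclockwise.
Net moment of the loads = 1448 N·m counterclockwise.
The upward force F acts at the left end, arm 6.7 m, giving F × 6.7 clockwise.
Στ = 0 ⇒ F × 6.7 = 1448 ⇒ F = 1448 / 6.7 = 216 N.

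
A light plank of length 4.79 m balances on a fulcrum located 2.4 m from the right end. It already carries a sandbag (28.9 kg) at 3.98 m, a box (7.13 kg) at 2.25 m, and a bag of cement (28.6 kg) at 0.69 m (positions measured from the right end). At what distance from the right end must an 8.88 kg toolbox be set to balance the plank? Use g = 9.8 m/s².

x ≈ 2.89 m from the right end

Sum moments about the fulcrum (at 2.4 m from the right end) (the support reaction has zero arm there).
Sandbag: 28.9 × 9.8 = 283.2 N down at 3.98 m → arm 1.58 m, τ = 283.2 × 1.58 = 447.5 N·m counterclockwise.
Box: 7.13 × 9.8 = 69.87 N down at 2.25 m → arm 0.15 m, τ = 69.87 × 0.15 = 10.48 N·m clockwise.
Bag of cement: 28.6 × 9.8 = 280.3 N down at 0.69 m → arm 1.71 m, τ = 280.3 × 1.71 = 479.3 N·m clockwise.
Net moment of existing loads = 42.28 N·m clockwise.
The toolbox weighs 8.88 × 9.8 = 87.02 N and must supply an equal counterclockwise moment, so its lever arm about the fulcrum is 42.28 / 87.02 = 0.486 m.
That puts it at 2.4 + 0.486 = 2.89 m from the right end.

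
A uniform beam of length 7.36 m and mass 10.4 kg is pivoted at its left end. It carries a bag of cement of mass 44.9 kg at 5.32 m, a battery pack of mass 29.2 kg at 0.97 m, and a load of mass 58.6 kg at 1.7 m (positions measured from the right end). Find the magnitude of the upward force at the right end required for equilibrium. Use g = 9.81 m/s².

About the left end:
Beam weight: 10.4 × 9.81 = 102 N down at 3.68 m → arm 3.68 m, τ = 102 × 3.68 = 375.4 N·m clockwise.
Bag of cement: 44.9 × 9.81 = 440.5 N down at 5.32 m → arm 2.04 m, τ = 440.5 × 2.04 = 898.6 N·m clockwise.
Battery pack: 29.2 × 9.81 = 286.5 N down at 0.97 m → arm 6.39 m, τ = 286.5 × 6.39 = 1831 N·m clockwise.
Load: 58.6 × 9.81 = 574.9 N down at 1.7 m → arm 5.66 m, τ = 574.9 × 5.66 = 3254 N·m clockwise.
Net moment of the loads = 6359 N·m clockwise.
The upward force F acts at the right end, arm 7.36 m, giving F × 7.36 counterclockwise.
Setting net torque to zero: F × 7.36 = 6359 → F = 6359 / 7.36 = 864 N.

F ≈ 864 N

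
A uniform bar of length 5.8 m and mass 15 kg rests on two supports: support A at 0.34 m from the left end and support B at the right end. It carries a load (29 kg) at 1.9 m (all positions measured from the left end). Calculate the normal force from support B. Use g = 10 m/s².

Take moments about support A.
Beam weight: 15 × 10 = 150 N down at 2.9 m → arm 2.56 m, τ = 150 × 2.56 = 384 N·m clockwise.
Load: 29 × 10 = 290 N down at 1.9 m → arm 1.56 m, τ = 290 × 1.56 = 452.4 N·m clockwise.
Net load moment about support A = 836.4 N·m clockwise.
Reaction R at support B is upward at 5.8 m, arm 5.46 m → moment R × 5.46 counterclockwise.
Balancing moments: R × 5.46 = 836.4, giving R = 153 N.

R_B ≈ 153 N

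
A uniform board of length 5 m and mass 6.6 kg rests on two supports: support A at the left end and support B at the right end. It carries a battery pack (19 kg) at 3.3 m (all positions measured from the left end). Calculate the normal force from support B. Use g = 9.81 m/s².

R_B ≈ 155 N

Taking torques about support A:
Beam weight: 6.6 × 9.81 = 64.75 N down at 2.5 m → arm 2.5 m, τ = 64.75 × 2.5 = 161.9 N·m clockwise.
Battery pack: 19 × 9.81 = 186.4 N down at 3.3 m → arm 3.3 m, τ = 186.4 × 3.3 = 615.1 N·m clockwise.
Net load moment about support A = 777 N·m clockwise.
Reaction R at support B is upward at 5 m, arm 5 m → moment R × 5 counterclockwise.
For rotational equilibrium, R × 5 = 777, so R = 155 N.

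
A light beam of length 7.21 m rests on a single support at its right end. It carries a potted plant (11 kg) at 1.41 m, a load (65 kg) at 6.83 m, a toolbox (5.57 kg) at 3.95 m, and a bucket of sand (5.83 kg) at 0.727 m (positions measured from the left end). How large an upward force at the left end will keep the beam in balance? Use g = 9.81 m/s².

F ≈ 197 N

Sum moments about the right end (the unknown pivot reaction has zero arm there).
Potted plant: 11 × 9.81 = 107.9 N down at 1.41 m → arm 5.8 m, τ = 107.9 × 5.8 = 625.8 N·m counterclockwise.
Load: 65 × 9.81 = 637.6 N down at 6.83 m → arm 0.38 m, τ = 637.6 × 0.38 = 242.3 N·m counterclockwise.
Toolbox: 5.57 × 9.81 = 54.64 N down at 3.95 m → arm 3.26 m, τ = 54.64 × 3.26 = 178.1 N·m counterclockwise.
Bucket of sand: 5.83 × 9.81 = 57.19 N down at 0.727 m → arm 6.483 m, τ = 57.19 × 6.483 = 370.8 N·m counterclockwise.
Net moment of the loads = 1417 N·m counterclockwise.
The upward force F acts at the left end, arm 7.21 m, giving F × 7.21 clockwise.
Setting net torque to zero: F × 7.21 = 1417 → F = 1417 / 7.21 = 197 N.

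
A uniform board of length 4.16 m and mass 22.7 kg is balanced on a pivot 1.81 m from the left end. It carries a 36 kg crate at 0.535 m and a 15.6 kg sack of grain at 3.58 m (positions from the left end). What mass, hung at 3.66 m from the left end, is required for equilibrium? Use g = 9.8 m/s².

m ≈ 6.57 kg

Take moments about the pivot (at 1.81 m from the left end).
Beam weight: 22.7 × 9.8 = 222.5 N down at 2.08 m → arm 0.27 m, τ = 222.5 × 0.27 = 60.08 N·m clockwise.
Crate: 36 × 9.8 = 352.8 N down at 0.535 m → arm 1.275 m, τ = 352.8 × 1.275 = 449.8 N·m counterclockwise.
Sack of grain: 15.6 × 9.8 = 152.9 N down at 3.58 m → arm 1.77 m, τ = 152.9 × 1.77 = 270.6 N·m clockwise.
Net moment of known loads = 119.1 N·m counterclockwise.
An unknown mass m at 3.66 m has arm 1.85 m; its moment is m·g·1.85 clockwise.
For rotational equilibrium, m × 9.8 × 1.85 = 119.1, so m = 119.1 / (9.8 × 1.85) = 6.57 kg.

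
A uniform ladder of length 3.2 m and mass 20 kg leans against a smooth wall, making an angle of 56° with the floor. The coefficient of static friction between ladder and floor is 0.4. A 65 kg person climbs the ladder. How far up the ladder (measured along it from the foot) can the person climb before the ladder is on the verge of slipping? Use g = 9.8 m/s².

d ≈ 1.99 m

Taking torques about the foot of the ladder:
Ladder weight 20×9.8 = 196 N acts at 1.6 m along the ladder; its horizontal arm is 1.6·cos56° = 0.8947 m → τ = 175.4 N·m clockwise.
Person weight 65×9.8 = 637 N at distance d → arm d·cos56° → τ = 637·d·0.5592 clockwise.
Wall normal N at the top has arm L sinθ = 2.653 m counterclockwise, so Στ = 0 gives N·2.653 = 175.4 + 356.2·d.
ΣFy = 0 ⇒ N_floor = 833 N, so the maximum friction is μ_s·N_floor = 0.4×833 = 333.2 N. ΣFx = 0 ⇒ N_wall = f, so at the slipping point N = 333.2 N.
Substituting: 333.2×2.653 = 175.4 + 356.2·d ⇒ d = (884 − 175.4) / 356.2 = 1.99 m.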